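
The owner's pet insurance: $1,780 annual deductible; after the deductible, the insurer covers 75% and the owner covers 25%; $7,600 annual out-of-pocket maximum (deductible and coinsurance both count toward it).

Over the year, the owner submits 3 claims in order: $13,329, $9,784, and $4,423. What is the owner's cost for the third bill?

$486.75

Claim 1 — $13,329: $1,780 finishes the deductible; $11,549 goes to coinsurance; 25% of $11,549 = $2,887.25. Owner owes $4,667.25 (running OOP $4,667.25).
Claim 2 — $9,784: deductible already satisfied, so owner's share is 25% × $9,784 = $2,446. Cost to owner: $2,446. OOP to date $7,113.25.
Claim 3 — $4,423: deductible met; 25% of $4,423 = $1,105.75. Adding that to $7,113.25 gives $8,219, past the $7,600 cap; owner pays only $7,600 − $7,113.25 = $486.75.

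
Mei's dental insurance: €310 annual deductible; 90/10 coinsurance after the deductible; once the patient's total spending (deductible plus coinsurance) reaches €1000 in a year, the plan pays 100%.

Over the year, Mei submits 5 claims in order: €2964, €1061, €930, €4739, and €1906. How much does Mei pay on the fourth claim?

Bill 1, €2964: €310 finishes the deductible; €2654 goes to coinsurance; 10% of €2654 = €265.40. Patient owes €575.40 (running OOP €575.40).
Bill 2, €1061: deductible already satisfied, so patient's share is 10% × €1061 = €106.10. Patient owes €106.10 (running OOP €681.50).
Bill 3, €930: deductible already satisfied, so patient's share is 10% × €930 = €93. Patient owes €93 (running OOP €774.50).
Bill 4, €4739: deductible met; 10% of €4739 = €473.90. OOP would hit €1248.40 > €1000, so the cap limits the patient to €1000 − €774.50 = €225.50.

€225.50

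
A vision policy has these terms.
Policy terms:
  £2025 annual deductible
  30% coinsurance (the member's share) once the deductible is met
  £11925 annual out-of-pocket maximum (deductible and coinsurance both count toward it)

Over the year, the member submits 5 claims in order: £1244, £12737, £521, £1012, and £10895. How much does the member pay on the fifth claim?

Claim 1 (£1244): all of it applies to the deductible. Member owes £1244 (running OOP £1244).
Claim 2 (£12737): £781 to deductible, leaving £11956; member's 30% is £3586.80. Cost to member: £4367.80. OOP to date £5611.80.
Claim 3 (£521): 30% coinsurance on £521 = £156.30. Member pays £156.30; OOP now £5768.10.
Claim 4 (£1012): deductible met; 30% of £1012 = £303.60. Cost to member: £303.60. OOP to date £6071.70.
Claim 5 (£10895): deductible already satisfied, so member's share is 30% × £10895 = £3268.50. Cost to member: £3268.50. OOP to date £9340.20.

£3268.50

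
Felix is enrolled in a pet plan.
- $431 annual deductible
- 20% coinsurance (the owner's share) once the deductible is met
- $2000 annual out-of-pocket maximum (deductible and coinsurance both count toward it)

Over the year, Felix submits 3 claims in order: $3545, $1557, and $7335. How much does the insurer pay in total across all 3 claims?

$10437

Claim 1 — $3545: $431 finishes the deductible; $3114 goes to coinsurance; coinsurance $3114 × 20% = $622.80. Owner pays $1053.80; OOP now $1053.80. Insurer: $3545 − $1053.80 = $2491.20.
Claim 2 — $1557: deductible already satisfied, so owner's share is 20% × $1557 = $311.40. Owner pays $311.40; OOP now $1365.20. Insurer: $1557 − $311.40 = $1245.60.
Claim 3 — $7335: 20% coinsurance on $7335 = $1467. That would push OOP to $2832.20, over the $2000 cap, so owner pays $2000 − $1365.20 = $634.80. Plan pays $7335 − $634.80 = $6700.20.
Insurer total: $2491.20 + $1245.60 + $6700.20 = $10437.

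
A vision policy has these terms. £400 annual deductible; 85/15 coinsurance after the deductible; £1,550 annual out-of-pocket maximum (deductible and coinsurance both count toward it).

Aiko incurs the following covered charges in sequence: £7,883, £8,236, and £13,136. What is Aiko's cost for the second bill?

£27.55

Claim 1 — £7,883: £400 to deductible, leaving £7,483; coinsurance £7,483 × 15% = £1,122.45. Member pays £1,522.45; OOP now £1,522.45.
Claim 2 — £8,236: 15% coinsurance on £8,236 = £1,235.40. OOP would hit £2,757.85 > £1,550, so the cap limits the member to £1,550 − £1,522.45 = £27.55.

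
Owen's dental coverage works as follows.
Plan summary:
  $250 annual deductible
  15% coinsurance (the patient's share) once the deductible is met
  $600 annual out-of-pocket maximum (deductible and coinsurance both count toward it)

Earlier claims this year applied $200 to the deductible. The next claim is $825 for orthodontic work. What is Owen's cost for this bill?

Remaining deductible: $250 − $200 = $50.
That leaves $825 − $50 = $775 for coinsurance.
Patient's 15% share of $775 is $116.25.
That puts the patient's cost at $50 + $116.25 = $166.25 before any cap.
Cumulative spending $200 + $166.25 = $366.25 stays under the $600 maximum.

$166.25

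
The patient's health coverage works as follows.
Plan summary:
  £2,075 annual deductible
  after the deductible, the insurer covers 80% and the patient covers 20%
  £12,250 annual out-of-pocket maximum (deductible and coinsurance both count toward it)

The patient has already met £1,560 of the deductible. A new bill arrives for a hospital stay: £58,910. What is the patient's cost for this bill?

£10,690

Deductible still to meet: £2,075 − £1,560 = £515.
That leaves £58,910 − £515 = £58,395 for coinsurance.
Coinsurance: £58,395 × 20% = £11,679.
That puts the patient's cost at £515 + £11,679 = £12,194 before any cap.
Adding £12,194 to the £1,560 already spent would give £13,754, which exceeds the £12,250 cap; the patient pays just £12,250 − £1,560 = £10,690.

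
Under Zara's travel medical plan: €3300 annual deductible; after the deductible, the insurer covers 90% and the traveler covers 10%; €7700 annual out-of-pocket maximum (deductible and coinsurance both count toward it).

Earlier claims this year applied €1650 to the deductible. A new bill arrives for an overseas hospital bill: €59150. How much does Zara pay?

€6050

€1650 of the €3300 deductible is already met, leaving €1650.
The remaining €57500 (= €59150 − €1650) moves to coinsurance.
Coinsurance: €57500 × 10% = €5750.
So the traveler owes €1650 + €5750 = €7400 before any cap.
Adding €7400 to the €1650 already spent would give €9050, which exceeds the €7700 cap; the traveler pays just €7700 − €1650 = €6050.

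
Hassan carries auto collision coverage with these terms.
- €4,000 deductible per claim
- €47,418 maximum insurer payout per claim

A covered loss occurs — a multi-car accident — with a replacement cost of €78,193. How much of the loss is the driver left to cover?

€30,775

After the deductible, €78,193 − €4,000 = €74,193 remains.
The €47,418 per-incident cap binds; insurer pays €47,418.
The driver bears the rest of the original loss: €78,193 − €47,418 = €30,775.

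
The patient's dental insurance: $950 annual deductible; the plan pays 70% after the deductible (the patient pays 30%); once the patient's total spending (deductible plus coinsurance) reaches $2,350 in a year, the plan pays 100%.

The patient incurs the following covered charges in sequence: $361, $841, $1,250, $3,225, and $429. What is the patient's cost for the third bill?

$375

Claim 1 ($361): entire amount goes to the deductible. Patient pays $361; OOP now $361.
Claim 2 ($841): $589 to deductible, leaving $252; coinsurance $252 × 30% = $75.60. Patient pays $664.60; OOP now $1,025.60.
Claim 3 ($1,250): deductible already satisfied, so patient's share is 30% × $1,250 = $375. Patient pays $375; OOP now $1,400.60.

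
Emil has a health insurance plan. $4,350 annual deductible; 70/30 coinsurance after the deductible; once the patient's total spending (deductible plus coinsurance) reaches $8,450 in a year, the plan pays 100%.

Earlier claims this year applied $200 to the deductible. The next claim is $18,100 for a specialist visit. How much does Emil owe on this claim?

$8,250

Remaining deductible: $4,350 − $200 = $4,150.
The remaining $13,950 (= $18,100 − $4,150) moves to coinsurance.
Coinsurance: $13,950 × 30% = $4,185.
So the patient owes $4,150 + $4,185 = $8,335 before any cap.
Adding $8,335 to the $200 already spent would give $8,535, which exceeds the $8,450 cap; the patient pays just $8,450 − $200 = $8,250.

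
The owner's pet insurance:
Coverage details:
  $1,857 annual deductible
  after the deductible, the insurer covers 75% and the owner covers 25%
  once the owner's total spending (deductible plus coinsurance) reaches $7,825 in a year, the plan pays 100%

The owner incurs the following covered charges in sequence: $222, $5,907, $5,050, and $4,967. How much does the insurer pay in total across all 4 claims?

$10,716.75

Claim 1 — $222: entire amount goes to the deductible. Cost to owner: $222. OOP to date $222. Plan pays $222 − $222 = $0.
Claim 2 — $5,907: $1,635 to deductible, leaving $4,272; owner's 25% is $1,068. Owner pays $2,703; OOP now $2,925. Insurer: $5,907 − $2,703 = $3,204.
Claim 3 — $5,050: 25% coinsurance on $5,050 = $1,262.50. Cost to owner: $1,262.50. OOP to date $4,187.50. Plan pays $5,050 − $1,262.50 = $3,787.50.
Claim 4 — $4,967: 25% coinsurance on $4,967 = $1,241.75. Cost to owner: $1,241.75. OOP to date $5,429.25. Insurer: $4,967 − $1,241.75 = $3,725.25.
Insurer total: $0 + $3,204 + $3,787.50 + $3,725.25 = $10,716.75.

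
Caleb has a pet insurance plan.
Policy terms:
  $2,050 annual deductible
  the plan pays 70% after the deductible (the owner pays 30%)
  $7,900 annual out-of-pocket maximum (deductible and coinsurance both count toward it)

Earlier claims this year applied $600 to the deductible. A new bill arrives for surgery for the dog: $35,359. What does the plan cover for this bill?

$28,059

$600 of the $2,050 deductible is already met, leaving $1,450.
That leaves $35,359 − $1,450 = $33,909 for coinsurance.
Owner's 30% share of $33,909 is $10,172.70.
Owner responsibility before any cap: $1,450 + $10,172.70 = $11,622.70.
Year-to-date out-of-pocket would reach $600 + $11,622.70 = $12,222.70, above the $7,900 maximum, so the owner pays only $7,900 − $600 = $7,300.
The insurer covers the remainder: $35,359 − $7,300 = $28,059.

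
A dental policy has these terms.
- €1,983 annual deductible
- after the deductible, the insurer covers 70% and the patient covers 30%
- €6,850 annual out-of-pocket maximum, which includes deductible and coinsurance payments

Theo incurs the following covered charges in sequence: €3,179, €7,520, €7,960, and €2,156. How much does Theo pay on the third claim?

Bill 1, €3,179: deductible takes €1,983, €1,196 remains; patient's 30% is €358.80. Patient pays €2,341.80; OOP now €2,341.80.
Bill 2, €7,520: 30% coinsurance on €7,520 = €2,256. Cost to patient: €2,256. OOP to date €4,597.80.
Bill 3, €7,960: deductible met; 30% of €7,960 = €2,388. Adding that to €4,597.80 gives €6,985.80, past the €6,850 cap; patient pays only €6,850 − €4,597.80 = €2,252.20.

€2,252.20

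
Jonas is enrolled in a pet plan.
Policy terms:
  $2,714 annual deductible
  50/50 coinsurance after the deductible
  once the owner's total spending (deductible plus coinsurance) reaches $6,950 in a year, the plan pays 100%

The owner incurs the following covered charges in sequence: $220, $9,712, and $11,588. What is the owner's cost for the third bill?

Claim 1 ($220): entire amount goes to the deductible. Owner pays $220; OOP now $220.
Claim 2 ($9,712): deductible takes $2,494, $7,218 remains; 50% of $7,218 = $3,609. Cost to owner: $6,103. OOP to date $6,323.
Claim 3 ($11,588): 50% coinsurance on $11,588 = $5,794. That would push OOP to $12,117, over the $6,950 cap, so owner pays $6,950 − $6,323 = $627.

$627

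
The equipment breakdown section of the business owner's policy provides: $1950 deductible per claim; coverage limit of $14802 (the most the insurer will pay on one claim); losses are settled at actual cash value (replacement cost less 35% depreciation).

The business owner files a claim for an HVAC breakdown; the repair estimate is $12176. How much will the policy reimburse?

Depreciate 35%: the covered value is $12176 × 0.65 = $7914.40.
Less the $1950 deductible: $7914.40 − $1950 = $5964.40.
$5964.40 is within the $14802 limit, so the insurer pays $5964.40.

$5964.40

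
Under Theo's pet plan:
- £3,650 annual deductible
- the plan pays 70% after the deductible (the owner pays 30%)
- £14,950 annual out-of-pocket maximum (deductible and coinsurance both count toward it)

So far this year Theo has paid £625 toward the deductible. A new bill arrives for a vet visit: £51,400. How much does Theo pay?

Remaining deductible: £3,650 − £625 = £3,025.
The remaining £48,375 (= £51,400 − £3,025) moves to coinsurance.
Coinsurance: £48,375 × 30% = £14,512.50.
So the owner owes £3,025 + £14,512.50 = £17,537.50 before any cap.
That would bring total out-of-pocket to £18,162.50, past the £14,950 cap. The owner is capped at £14,950 − £625 = £14,325 on this claim.

£14,325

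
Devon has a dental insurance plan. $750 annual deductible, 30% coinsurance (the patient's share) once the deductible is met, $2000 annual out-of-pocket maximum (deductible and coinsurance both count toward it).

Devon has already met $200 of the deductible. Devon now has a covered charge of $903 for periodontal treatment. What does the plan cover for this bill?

$247.10

Remaining deductible: $750 − $200 = $550.
That leaves $903 − $550 = $353 for coinsurance.
Coinsurance: $353 × 30% = $105.90.
That puts the patient's cost at $550 + $105.90 = $655.90 before any cap.
Cumulative spending $200 + $655.90 = $855.90 stays under the $2000 maximum.
Insurer pays the balance: $903 − $655.90 = $247.10.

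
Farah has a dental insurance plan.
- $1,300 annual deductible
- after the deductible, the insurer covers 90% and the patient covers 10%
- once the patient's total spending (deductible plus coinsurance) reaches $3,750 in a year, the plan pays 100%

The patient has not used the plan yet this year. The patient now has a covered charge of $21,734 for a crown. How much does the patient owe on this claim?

$3,343.40

Deductible not yet touched, so the first $1,300 of the bill goes to the deductible.
After the $1,300 deductible portion, $21,734 − $1,300 = $20,434 is subject to coinsurance.
10% of $20,434 = $2,043.40 falls to the patient.
That puts the patient's cost at $1,300 + $2,043.40 = $3,343.40 before any cap.
Cumulative spending $0 + $3,343.40 = $3,343.40 stays under the $3,750 maximum.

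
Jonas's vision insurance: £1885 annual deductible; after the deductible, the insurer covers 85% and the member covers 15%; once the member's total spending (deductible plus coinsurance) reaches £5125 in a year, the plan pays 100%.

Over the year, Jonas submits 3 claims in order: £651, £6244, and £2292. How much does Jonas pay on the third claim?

£343.80

Claim 1 (£651): entire amount goes to the deductible. Cost to member: £651. OOP to date £651.
Claim 2 (£6244): deductible takes £1234, £5010 remains; 15% of £5010 = £751.50. Member owes £1985.50 (running OOP £2636.50).
Claim 3 (£2292): 15% coinsurance on £2292 = £343.80. Member owes £343.80 (running OOP £2980.30).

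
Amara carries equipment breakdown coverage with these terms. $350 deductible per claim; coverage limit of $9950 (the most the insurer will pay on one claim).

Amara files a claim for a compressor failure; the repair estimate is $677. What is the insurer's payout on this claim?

$327

After the deductible, $677 − $350 = $327 remains.
That's under the $9950 cap, so the insurer reimburses the full $327.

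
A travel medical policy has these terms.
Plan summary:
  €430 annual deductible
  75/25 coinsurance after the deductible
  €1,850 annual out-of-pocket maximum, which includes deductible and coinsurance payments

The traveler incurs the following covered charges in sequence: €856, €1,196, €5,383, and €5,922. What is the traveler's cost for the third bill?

#1 (€856): €430 finishes the deductible; €426 goes to coinsurance; traveler's 25% is €106.50. Cost to traveler: €536.50. OOP to date €536.50.
#2 (€1,196): 25% coinsurance on €1,196 = €299. Traveler owes €299 (running OOP €835.50).
#3 (€5,383): deductible met; 25% of €5,383 = €1,345.75. Adding that to €835.50 gives €2,181.25, past the €1,850 cap; traveler pays only €1,850 − €835.50 = €1,014.50.

€1,014.50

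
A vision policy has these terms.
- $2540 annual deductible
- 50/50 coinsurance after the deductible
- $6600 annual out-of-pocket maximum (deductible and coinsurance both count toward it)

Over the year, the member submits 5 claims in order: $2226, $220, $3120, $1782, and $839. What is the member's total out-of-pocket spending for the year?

$5363.50

Claim 1 ($2226): fully absorbed by the deductible. Member owes $2226 (running OOP $2226).
Claim 2 ($220): entire amount goes to the deductible. Member pays $220; OOP now $2446.
Claim 3 ($3120): deductible takes $94, $3026 remains; member's 50% is $1513. Cost to member: $1607. OOP to date $4053.
Claim 4 ($1782): deductible met; 50% of $1782 = $891. Member owes $891 (running OOP $4944).
Claim 5 ($839): 50% coinsurance on $839 = $419.50. Member pays $419.50; OOP now $5363.50.
Total paid by the member: $2226 + $220 + $1607 + $891 + $419.50 = $5363.50.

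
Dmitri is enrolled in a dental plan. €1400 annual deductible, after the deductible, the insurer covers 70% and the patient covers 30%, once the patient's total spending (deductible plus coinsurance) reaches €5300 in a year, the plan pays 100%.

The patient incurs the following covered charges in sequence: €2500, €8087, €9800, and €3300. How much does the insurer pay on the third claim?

€8656.10

Claim 1 (€2500): €1400 finishes the deductible; €1100 goes to coinsurance; 30% of €1100 = €330. Cost to patient: €1730. OOP to date €1730. Insurer: €2500 − €1730 = €770.
Claim 2 (€8087): deductible met; 30% of €8087 = €2426.10. Patient pays €2426.10; OOP now €4156.10. Plan pays €8087 − €2426.10 = €5660.90.
Claim 3 (€9800): 30% coinsurance on €9800 = €2940. Adding that to €4156.10 gives €7096.10, past the €5300 cap; patient pays only €5300 − €4156.10 = €1143.90. Plan pays €9800 − €1143.90 = €8656.10.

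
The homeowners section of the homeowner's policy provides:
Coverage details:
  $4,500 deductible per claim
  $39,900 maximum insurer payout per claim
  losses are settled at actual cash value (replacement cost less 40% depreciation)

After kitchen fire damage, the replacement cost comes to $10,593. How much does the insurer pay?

$1,855.80

At 40% depreciation, ACV = $10,593 − $4,237.20 = $6,355.80.
After the deductible, $6,355.80 − $4,500 = $1,855.80 remains.
That's under the $39,900 cap, so the insurer reimburses the full $1,855.80.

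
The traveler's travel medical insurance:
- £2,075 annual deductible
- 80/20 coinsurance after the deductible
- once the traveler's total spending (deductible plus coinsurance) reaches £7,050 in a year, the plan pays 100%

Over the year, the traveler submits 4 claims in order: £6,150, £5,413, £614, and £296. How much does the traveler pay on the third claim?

Claim 1 — £6,150: £2,075 finishes the deductible; £4,075 goes to coinsurance; traveler's 20% is £815. Cost to traveler: £2,890. OOP to date £2,890.
Claim 2 — £5,413: 20% coinsurance on £5,413 = £1,082.60. Traveler pays £1,082.60; OOP now £3,972.60.
Claim 3 — £614: deductible met; 20% of £614 = £122.80. Traveler pays £122.80; OOP now £4,095.40.

£122.80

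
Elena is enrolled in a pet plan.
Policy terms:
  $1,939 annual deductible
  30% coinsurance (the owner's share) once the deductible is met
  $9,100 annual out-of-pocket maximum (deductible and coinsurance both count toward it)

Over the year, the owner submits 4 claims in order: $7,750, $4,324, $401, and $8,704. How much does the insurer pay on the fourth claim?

$6,092.80

Bill 1, $7,750: deductible takes $1,939, $5,811 remains; 30% of $5,811 = $1,743.30. Owner owes $3,682.30 (running OOP $3,682.30). Insurer: $7,750 − $3,682.30 = $4,067.70.
Bill 2, $4,324: deductible already satisfied, so owner's share is 30% × $4,324 = $1,297.20. Owner owes $1,297.20 (running OOP $4,979.50). Plan pays $4,324 − $1,297.20 = $3,026.80.
Bill 3, $401: 30% coinsurance on $401 = $120.30. Owner owes $120.30 (running OOP $5,099.80). Insurer: $401 − $120.30 = $280.70.
Bill 4, $8,704: deductible already satisfied, so owner's share is 30% × $8,704 = $2,611.20. Owner pays $2,611.20; OOP now $7,711. Insurer: $8,704 − $2,611.20 = $6,092.80.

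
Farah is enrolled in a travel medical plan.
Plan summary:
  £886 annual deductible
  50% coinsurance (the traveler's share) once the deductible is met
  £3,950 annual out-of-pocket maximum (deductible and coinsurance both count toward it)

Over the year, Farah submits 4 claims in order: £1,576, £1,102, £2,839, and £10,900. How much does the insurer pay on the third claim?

Claim 1 — £1,576: deductible takes £886, £690 remains; 50% of £690 = £345. Cost to traveler: £1,231. OOP to date £1,231. Insurer: £1,576 − £1,231 = £345.
Claim 2 — £1,102: deductible already satisfied, so traveler's share is 50% × £1,102 = £551. Traveler pays £551; OOP now £1,782. Plan pays £1,102 − £551 = £551.
Claim 3 — £2,839: 50% coinsurance on £2,839 = £1,419.50. Cost to traveler: £1,419.50. OOP to date £3,201.50. Plan pays £2,839 − £1,419.50 = £1,419.50.

£1,419.50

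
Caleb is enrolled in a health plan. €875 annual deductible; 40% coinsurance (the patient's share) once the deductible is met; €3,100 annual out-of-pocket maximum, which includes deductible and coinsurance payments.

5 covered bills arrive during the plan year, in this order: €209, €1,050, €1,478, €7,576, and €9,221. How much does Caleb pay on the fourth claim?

Bill 1, €209: fully absorbed by the deductible. Patient pays €209; OOP now €209.
Bill 2, €1,050: €666 to deductible, leaving €384; patient's 40% is €153.60. Patient owes €819.60 (running OOP €1,028.60).
Bill 3, €1,478: deductible already satisfied, so patient's share is 40% × €1,478 = €591.20. Patient owes €591.20 (running OOP €1,619.80).
Bill 4, €7,576: deductible met; 40% of €7,576 = €3,030.40. OOP would hit €4,650.20 > €3,100, so the cap limits the patient to €3,100 − €1,619.80 = €1,480.20.

€1,480.20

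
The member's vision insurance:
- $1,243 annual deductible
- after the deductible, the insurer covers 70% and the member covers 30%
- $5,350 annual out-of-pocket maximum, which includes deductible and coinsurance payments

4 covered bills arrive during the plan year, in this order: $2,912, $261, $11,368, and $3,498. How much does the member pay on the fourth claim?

$117.60

Claim 1 — $2,912: deductible takes $1,243, $1,669 remains; member's 30% is $500.70. Cost to member: $1,743.70. OOP to date $1,743.70.
Claim 2 — $261: deductible met; 30% of $261 = $78.30. Member pays $78.30; OOP now $1,822.
Claim 3 — $11,368: deductible already satisfied, so member's share is 30% × $11,368 = $3,410.40. Member pays $3,410.40; OOP now $5,232.40.
Claim 4 — $3,498: deductible met; 30% of $3,498 = $1,049.40. That would push OOP to $6,281.80, over the $5,350 cap, so member pays $5,350 − $5,232.40 = $117.60.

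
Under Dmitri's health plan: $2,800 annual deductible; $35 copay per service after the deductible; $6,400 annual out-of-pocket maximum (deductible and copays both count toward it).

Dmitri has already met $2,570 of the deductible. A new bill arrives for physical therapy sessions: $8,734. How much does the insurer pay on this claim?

Remaining deductible: $2,800 − $2,570 = $230.
That leaves $8,734 − $230 = $8,504 for the copay.
Copay on this service: $35.
That puts the patient's cost at $230 + $35 = $265 before any cap.
Cumulative spending $2,570 + $265 = $2,835 stays under the $6,400 maximum.
The insurer covers the remainder: $8,734 − $265 = $8,469.

$8,469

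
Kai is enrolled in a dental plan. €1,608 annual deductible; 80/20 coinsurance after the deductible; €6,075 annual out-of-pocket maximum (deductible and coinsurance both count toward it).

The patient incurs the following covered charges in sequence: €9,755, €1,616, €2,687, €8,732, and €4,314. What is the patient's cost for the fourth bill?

€1,746.40

Claim 1 (€9,755): €1,608 finishes the deductible; €8,147 goes to coinsurance; patient's 20% is €1,629.40. Patient pays €3,237.40; OOP now €3,237.40.
Claim 2 (€1,616): deductible already satisfied, so patient's share is 20% × €1,616 = €323.20. Patient pays €323.20; OOP now €3,560.60.
Claim 3 (€2,687): 20% coinsurance on €2,687 = €537.40. Patient pays €537.40; OOP now €4,098.
Claim 4 (€8,732): 20% coinsurance on €8,732 = €1,746.40. Cost to patient: €1,746.40. OOP to date €5,844.40.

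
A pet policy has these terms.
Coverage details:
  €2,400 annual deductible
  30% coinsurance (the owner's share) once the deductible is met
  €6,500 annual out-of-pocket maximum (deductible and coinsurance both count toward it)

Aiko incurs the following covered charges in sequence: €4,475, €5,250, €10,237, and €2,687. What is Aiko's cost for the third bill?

Bill 1, €4,475: deductible takes €2,400, €2,075 remains; 30% of €2,075 = €622.50. Owner owes €3,022.50 (running OOP €3,022.50).
Bill 2, €5,250: deductible met; 30% of €5,250 = €1,575. Owner owes €1,575 (running OOP €4,597.50).
Bill 3, €10,237: 30% coinsurance on €10,237 = €3,071.10. That would push OOP to €7,668.60, over the €6,500 cap, so owner pays €6,500 − €4,597.50 = €1,902.50.

€1,902.50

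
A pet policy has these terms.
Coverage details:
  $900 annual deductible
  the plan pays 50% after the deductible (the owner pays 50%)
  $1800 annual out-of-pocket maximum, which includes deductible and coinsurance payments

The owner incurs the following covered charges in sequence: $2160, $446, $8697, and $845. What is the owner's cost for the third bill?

Claim 1 ($2160): $900 finishes the deductible; $1260 goes to coinsurance; 50% of $1260 = $630. Owner owes $1530 (running OOP $1530).
Claim 2 ($446): 50% coinsurance on $446 = $223. Owner owes $223 (running OOP $1753).
Claim 3 ($8697): deductible already satisfied, so owner's share is 50% × $8697 = $4348.50. That would push OOP to $6101.50, over the $1800 cap, so owner pays $1800 − $1753 = $47.

$47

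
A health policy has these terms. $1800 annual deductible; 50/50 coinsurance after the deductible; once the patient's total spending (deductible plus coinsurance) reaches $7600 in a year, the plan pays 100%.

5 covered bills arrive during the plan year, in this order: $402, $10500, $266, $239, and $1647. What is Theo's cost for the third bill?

$133

#1 ($402): entire amount goes to the deductible. Cost to patient: $402. OOP to date $402.
#2 ($10500): $1398 to deductible, leaving $9102; coinsurance $9102 × 50% = $4551. Patient owes $5949 (running OOP $6351).
#3 ($266): deductible met; 50% of $266 = $133. Patient pays $133; OOP now $6484.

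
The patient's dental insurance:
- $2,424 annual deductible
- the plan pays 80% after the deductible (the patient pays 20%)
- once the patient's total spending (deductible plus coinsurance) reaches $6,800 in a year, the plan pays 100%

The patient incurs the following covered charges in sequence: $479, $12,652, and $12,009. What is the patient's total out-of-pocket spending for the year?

Claim 1 — $479: all of it applies to the deductible. Patient owes $479 (running OOP $479).
Claim 2 — $12,652: deductible takes $1,945, $10,707 remains; 20% of $10,707 = $2,141.40. Patient pays $4,086.40; OOP now $4,565.40.
Claim 3 — $12,009: deductible met; 20% of $12,009 = $2,401.80. OOP would hit $6,967.20 > $6,800, so the cap limits the patient to $6,800 − $4,565.40 = $2,234.60.
Summing the patient's payments: $479 + $4,086.40 + $2,234.60 = $6,800.

$6,800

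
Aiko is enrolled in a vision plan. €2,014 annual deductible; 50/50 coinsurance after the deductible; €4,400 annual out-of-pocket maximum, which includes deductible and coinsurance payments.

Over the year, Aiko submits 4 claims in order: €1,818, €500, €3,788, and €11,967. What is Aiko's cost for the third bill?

Claim 1 (€1,818): fully absorbed by the deductible. Cost to member: €1,818. OOP to date €1,818.
Claim 2 (€500): €196 to deductible, leaving €304; 50% of €304 = €152. Member owes €348 (running OOP €2,166).
Claim 3 (€3,788): deductible already satisfied, so member's share is 50% × €3,788 = €1,894. Member pays €1,894; OOP now €4,060.

€1,894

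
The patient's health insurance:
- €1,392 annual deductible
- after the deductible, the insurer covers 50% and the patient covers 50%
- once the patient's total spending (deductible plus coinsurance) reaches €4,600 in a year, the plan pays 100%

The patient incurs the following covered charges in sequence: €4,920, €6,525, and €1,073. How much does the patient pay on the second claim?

€1,444

Bill 1, €4,920: €1,392 finishes the deductible; €3,528 goes to coinsurance; coinsurance €3,528 × 50% = €1,764. Patient owes €3,156 (running OOP €3,156).
Bill 2, €6,525: 50% coinsurance on €6,525 = €3,262.50. Adding that to €3,156 gives €6,418.50, past the €4,600 cap; patient pays only €4,600 − €3,156 = €1,444.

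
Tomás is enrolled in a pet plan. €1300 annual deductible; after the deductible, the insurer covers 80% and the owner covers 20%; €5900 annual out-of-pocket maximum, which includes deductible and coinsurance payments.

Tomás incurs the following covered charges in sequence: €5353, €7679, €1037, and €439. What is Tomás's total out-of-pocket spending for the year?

€3941.60

#1 (€5353): €1300 to deductible, leaving €4053; 20% of €4053 = €810.60. Owner owes €2110.60 (running OOP €2110.60).
#2 (€7679): deductible already satisfied, so owner's share is 20% × €7679 = €1535.80. Cost to owner: €1535.80. OOP to date €3646.40.
#3 (€1037): 20% coinsurance on €1037 = €207.40. Owner pays €207.40; OOP now €3853.80.
#4 (€439): 20% coinsurance on €439 = €87.80. Cost to owner: €87.80. OOP to date €3941.60.
Summing the owner's payments: €2110.60 + €1535.80 + €207.40 + €87.80 = €3941.60.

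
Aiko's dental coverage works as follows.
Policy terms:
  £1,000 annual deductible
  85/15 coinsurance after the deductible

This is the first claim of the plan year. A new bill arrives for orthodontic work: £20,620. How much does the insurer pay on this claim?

The full £1,000 deductible is still open; £1,000 of this bill applies to it.
That leaves £20,620 − £1,000 = £19,620 for coinsurance.
15% of £19,620 = £2,943 falls to the patient.
So the patient owes £1,000 + £2,943 = £3,943.
The plan picks up £20,620 − £3,943 = £16,677.

£16,677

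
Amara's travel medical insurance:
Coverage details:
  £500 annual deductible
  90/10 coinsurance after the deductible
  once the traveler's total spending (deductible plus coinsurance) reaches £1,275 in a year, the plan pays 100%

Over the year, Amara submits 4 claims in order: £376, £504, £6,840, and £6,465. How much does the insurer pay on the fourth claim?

#1 (£376): entire amount goes to the deductible. Traveler pays £376; OOP now £376. Plan pays £376 − £376 = £0.
#2 (£504): deductible takes £124, £380 remains; 10% of £380 = £38. Traveler pays £162; OOP now £538. Insurer: £504 − £162 = £342.
#3 (£6,840): deductible met; 10% of £6,840 = £684. Cost to traveler: £684. OOP to date £1,222. Plan pays £6,840 − £684 = £6,156.
#4 (£6,465): deductible already satisfied, so traveler's share is 10% × £6,465 = £646.50. That would push OOP to £1,868.50, over the £1,275 cap, so traveler pays £1,275 − £1,222 = £53. Insurer: £6,465 − £53 = £6,412.

£6,412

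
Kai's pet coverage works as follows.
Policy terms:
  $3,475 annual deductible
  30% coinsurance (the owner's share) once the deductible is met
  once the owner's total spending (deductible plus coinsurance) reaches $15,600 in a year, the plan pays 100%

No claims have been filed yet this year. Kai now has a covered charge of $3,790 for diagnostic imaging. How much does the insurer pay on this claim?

$220.50

Nothing has been paid toward the $3,475 deductible, so the first $3,475 of this charge is applied there.
That leaves $3,790 − $3,475 = $315 for coinsurance.
Owner's 30% share of $315 is $94.50.
Owner responsibility before any cap: $3,475 + $94.50 = $3,569.50.
Year-to-date out-of-pocket becomes $0 + $3,569.50 = $3,569.50, still under the $15,600 maximum, so no cap applies.
Insurer pays the balance: $3,790 − $3,569.50 = $220.50.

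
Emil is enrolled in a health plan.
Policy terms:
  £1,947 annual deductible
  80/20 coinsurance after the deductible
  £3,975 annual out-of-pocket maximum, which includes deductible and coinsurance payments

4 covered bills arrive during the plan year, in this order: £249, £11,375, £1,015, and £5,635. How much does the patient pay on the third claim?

£92.60

Claim 1 (£249): entire amount goes to the deductible. Patient owes £249 (running OOP £249).
Claim 2 (£11,375): deductible takes £1,698, £9,677 remains; patient's 20% is £1,935.40. Patient pays £3,633.40; OOP now £3,882.40.
Claim 3 (£1,015): deductible already satisfied, so patient's share is 20% × £1,015 = £203. That would push OOP to £4,085.40, over the £3,975 cap, so patient pays £3,975 − £3,882.40 = £92.60.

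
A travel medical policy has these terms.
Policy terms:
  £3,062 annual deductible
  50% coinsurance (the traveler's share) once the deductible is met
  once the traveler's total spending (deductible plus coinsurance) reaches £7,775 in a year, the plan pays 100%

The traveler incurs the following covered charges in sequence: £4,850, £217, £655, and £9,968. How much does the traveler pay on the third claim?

#1 (£4,850): £3,062 to deductible, leaving £1,788; traveler's 50% is £894. Traveler owes £3,956 (running OOP £3,956).
#2 (£217): deductible met; 50% of £217 = £108.50. Traveler owes £108.50 (running OOP £4,064.50).
#3 (£655): deductible already satisfied, so traveler's share is 50% × £655 = £327.50. Cost to traveler: £327.50. OOP to date £4,392.

£327.50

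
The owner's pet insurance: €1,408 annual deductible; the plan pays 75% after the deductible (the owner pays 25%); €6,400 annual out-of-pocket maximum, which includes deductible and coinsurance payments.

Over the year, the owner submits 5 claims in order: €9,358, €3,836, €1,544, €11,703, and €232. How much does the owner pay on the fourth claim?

Bill 1, €9,358: €1,408 finishes the deductible; €7,950 goes to coinsurance; 25% of €7,950 = €1,987.50. Owner owes €3,395.50 (running OOP €3,395.50).
Bill 2, €3,836: deductible already satisfied, so owner's share is 25% × €3,836 = €959. Owner pays €959; OOP now €4,354.50.
Bill 3, €1,544: deductible already satisfied, so owner's share is 25% × €1,544 = €386. Owner pays €386; OOP now €4,740.50.
Bill 4, €11,703: 25% coinsurance on €11,703 = €2,925.75. OOP would hit €7,666.25 > €6,400, so the cap limits the owner to €6,400 − €4,740.50 = €1,659.50.

€1,659.50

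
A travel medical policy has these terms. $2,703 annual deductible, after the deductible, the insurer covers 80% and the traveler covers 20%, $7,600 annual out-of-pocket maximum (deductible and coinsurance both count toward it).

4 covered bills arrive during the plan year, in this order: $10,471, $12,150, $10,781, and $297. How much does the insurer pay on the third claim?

$9,867.60

#1 ($10,471): $2,703 to deductible, leaving $7,768; traveler's 20% is $1,553.60. Traveler owes $4,256.60 (running OOP $4,256.60). Insurer: $10,471 − $4,256.60 = $6,214.40.
#2 ($12,150): deductible already satisfied, so traveler's share is 20% × $12,150 = $2,430. Traveler owes $2,430 (running OOP $6,686.60). Plan pays $12,150 − $2,430 = $9,720.
#3 ($10,781): 20% coinsurance on $10,781 = $2,156.20. That would push OOP to $8,842.80, over the $7,600 cap, so traveler pays $7,600 − $6,686.60 = $913.40. Insurer: $10,781 − $913.40 = $9,867.60.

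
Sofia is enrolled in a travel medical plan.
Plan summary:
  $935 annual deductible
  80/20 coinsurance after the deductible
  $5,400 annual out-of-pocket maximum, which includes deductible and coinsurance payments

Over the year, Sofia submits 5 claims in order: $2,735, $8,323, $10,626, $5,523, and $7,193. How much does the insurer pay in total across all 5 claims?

#1 ($2,735): $935 finishes the deductible; $1,800 goes to coinsurance; 20% of $1,800 = $360. Traveler owes $1,295 (running OOP $1,295). Insurer: $2,735 − $1,295 = $1,440.
#2 ($8,323): deductible met; 20% of $8,323 = $1,664.60. Traveler owes $1,664.60 (running OOP $2,959.60). Plan pays $8,323 − $1,664.60 = $6,658.40.
#3 ($10,626): deductible met; 20% of $10,626 = $2,125.20. Traveler pays $2,125.20; OOP now $5,084.80. Insurer: $10,626 − $2,125.20 = $8,500.80.
#4 ($5,523): 20% coinsurance on $5,523 = $1,104.60. OOP would hit $6,189.40 > $5,400, so the cap limits the traveler to $5,400 − $5,084.80 = $315.20. Plan pays $5,523 − $315.20 = $5,207.80.
#5 ($7,193): 20% coinsurance on $7,193 = $1,438.60. That would push OOP to $6,838.60, over the $5,400 cap, so traveler pays $5,400 − $5,400 = $0. Insurer: $7,193 − $0 = $7,193.
Insurer total = bills − traveler's total = $34,400 − $5,400 = $29,000.

$29,000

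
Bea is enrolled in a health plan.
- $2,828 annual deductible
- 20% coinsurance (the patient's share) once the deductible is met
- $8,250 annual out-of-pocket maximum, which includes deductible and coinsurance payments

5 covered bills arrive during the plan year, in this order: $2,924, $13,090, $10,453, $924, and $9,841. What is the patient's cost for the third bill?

Claim 1 — $2,924: $2,828 to deductible, leaving $96; coinsurance $96 × 20% = $19.20. Patient owes $2,847.20 (running OOP $2,847.20).
Claim 2 — $13,090: 20% coinsurance on $13,090 = $2,618. Patient owes $2,618 (running OOP $5,465.20).
Claim 3 — $10,453: deductible already satisfied, so patient's share is 20% × $10,453 = $2,090.60. Patient owes $2,090.60 (running OOP $7,555.80).

$2,090.60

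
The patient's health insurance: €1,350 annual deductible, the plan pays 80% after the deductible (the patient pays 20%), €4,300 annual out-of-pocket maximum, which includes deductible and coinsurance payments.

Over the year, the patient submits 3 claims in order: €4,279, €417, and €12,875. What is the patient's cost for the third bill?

€2,280.80

#1 (€4,279): €1,350 finishes the deductible; €2,929 goes to coinsurance; coinsurance €2,929 × 20% = €585.80. Cost to patient: €1,935.80. OOP to date €1,935.80.
#2 (€417): deductible already satisfied, so patient's share is 20% × €417 = €83.40. Patient owes €83.40 (running OOP €2,019.20).
#3 (€12,875): deductible met; 20% of €12,875 = €2,575. Adding that to €2,019.20 gives €4,594.20, past the €4,300 cap; patient pays only €4,300 − €2,019.20 = €2,280.80.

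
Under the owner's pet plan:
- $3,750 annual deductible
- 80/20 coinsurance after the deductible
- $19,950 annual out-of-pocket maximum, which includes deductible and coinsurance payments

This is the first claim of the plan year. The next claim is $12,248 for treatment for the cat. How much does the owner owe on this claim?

Nothing has been paid toward the $3,750 deductible, so the first $3,750 of this charge is applied there.
After the $3,750 deductible portion, $12,248 − $3,750 = $8,498 is subject to coinsurance.
20% of $8,498 = $1,699.60 falls to the owner.
Owner responsibility before any cap: $3,750 + $1,699.60 = $5,449.60.
Total out-of-pocket so far would be $0 + $5,449.60 = $5,449.60, below the $19,950 cap — no reduction.

$5,449.60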